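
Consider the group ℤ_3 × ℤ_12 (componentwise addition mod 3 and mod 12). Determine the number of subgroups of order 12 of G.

|G| = 36 and 12 | 36, so subgroups of order 12 are possible by Lagrange.
The subgroups of order 12 are: {(0,0), (0,1), (0,2), (0,3), (0,4), (0,5), (0,6), (0,7), (0,8), (0,9), (0,10), (0,11)}; {(0,0), (0,3), (0,6), (0,9), (1,0), (1,3), (1,6), (1,9), (2,0), (2,3), (2,6), (2,9)}; {(0,0), (0,3), (0,6), (0,9), (1,1), (1,4), (1,7), (1,10), (2,2), (2,5), (2,8), (2,11)}; {(0,0), (0,3), (0,6), (0,9), (1,2), (1,5), (1,8), (1,11), (2,1), (2,4), (2,7), (2,10)}.
So G has 4 subgroups of order 12.

4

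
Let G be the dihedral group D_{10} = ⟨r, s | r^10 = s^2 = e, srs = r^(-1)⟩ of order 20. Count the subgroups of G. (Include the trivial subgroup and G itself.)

|G| = 20, so by Lagrange every subgroup order divides 20. Divisors: 1, 2, 4, 5, 10, 20.
Subgroups by order — order 1: 1; order 2: 11; order 4: 5; order 5: 1; order 10: 3; order 20: 1.
Total: 1 + 11 + 5 + 1 + 3 + 1 = 22.

22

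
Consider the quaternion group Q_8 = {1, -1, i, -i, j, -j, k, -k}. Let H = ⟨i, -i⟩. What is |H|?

|⟨i⟩| = 4 and |⟨-i⟩| = 4, so |H| is a multiple of lcm(4, 4) = 4 and divides |G| = 8.
Closing under the operation: H = {1, -1, i, -i}, so |H| = 4.

4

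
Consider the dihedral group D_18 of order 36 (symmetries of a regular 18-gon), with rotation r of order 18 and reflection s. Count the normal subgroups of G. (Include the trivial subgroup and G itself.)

9

G has 45 subgroups. Checking conjugation-invariance by order — order 1: 1/1 normal; order 2: 1/19 normal; order 3: 1/1 normal; order 4: 0/9 normal; order 6: 1/7 normal; order 9: 1/1 normal; order 12: 0/3 normal; order 18: 3/3 normal; order 36: 1/1 normal.
Total normal subgroups: 9.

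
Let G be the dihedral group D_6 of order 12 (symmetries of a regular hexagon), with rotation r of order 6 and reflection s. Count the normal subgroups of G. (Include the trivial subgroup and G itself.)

G has 16 subgroups. Checking conjugation-invariance by order — order 1: 1/1 normal; order 2: 1/7 normal; order 3: 1/1 normal; order 4: 0/3 normal; order 6: 3/3 normal; order 12: 1/1 normal.
Total normal subgroups: 7.

7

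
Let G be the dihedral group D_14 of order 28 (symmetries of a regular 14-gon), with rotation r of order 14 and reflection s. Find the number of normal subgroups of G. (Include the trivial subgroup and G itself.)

G has 28 subgroups. Checking conjugation-invariance by order — order 1: 1/1 normal; order 2: 1/15 normal; order 4: 0/7 normal; order 7: 1/1 normal; order 14: 3/3 normal; order 28: 1/1 normal.
Total normal subgroups: 7.

7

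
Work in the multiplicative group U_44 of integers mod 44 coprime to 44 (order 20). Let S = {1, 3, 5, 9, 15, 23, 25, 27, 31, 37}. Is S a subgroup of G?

|S| = 10 divides |G| = 20, consistent with Lagrange.
S contains the identity, every element's inverse is in S, and S is closed under ·: it is a subgroup.
In fact S = ⟨3⟩.

Yes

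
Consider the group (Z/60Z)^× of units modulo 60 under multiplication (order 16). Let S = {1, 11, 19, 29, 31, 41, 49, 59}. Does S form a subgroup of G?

|S| = 8 divides |G| = 16, consistent with Lagrange.
S contains the identity, every element's inverse is in S, and S is closed under ·: it is a subgroup.

Yes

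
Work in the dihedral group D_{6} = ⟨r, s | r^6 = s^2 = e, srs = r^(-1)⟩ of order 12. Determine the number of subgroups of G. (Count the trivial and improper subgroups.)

16

|G| = 12, so by Lagrange every subgroup order divides 12. Divisors: 1, 2, 3, 4, 6, 12.
Subgroups by order — order 1: 1; order 2: 7; order 3: 1; order 4: 3; order 6: 3; order 12: 1.
Total: 1 + 7 + 1 + 3 + 3 + 1 = 16.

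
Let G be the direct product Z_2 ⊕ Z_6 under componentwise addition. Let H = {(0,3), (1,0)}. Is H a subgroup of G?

No

The identity (0,0) ∉ H, so H is not a subgroup.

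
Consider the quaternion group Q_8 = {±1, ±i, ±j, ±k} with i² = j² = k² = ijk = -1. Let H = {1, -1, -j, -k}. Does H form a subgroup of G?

-j ∈ H but its inverse j ∉ H, so H is not a subgroup.

No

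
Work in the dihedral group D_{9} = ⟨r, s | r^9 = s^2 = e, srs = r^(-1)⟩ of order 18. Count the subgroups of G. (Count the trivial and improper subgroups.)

|G| = 18, so by Lagrange every subgroup order divides 18. Divisors: 1, 2, 3, 6, 9, 18.
Subgroups by order — order 1: 1; order 2: 9; order 3: 1; order 6: 3; order 9: 1; order 18: 1.
Total: 1 + 9 + 1 + 3 + 1 + 1 = 16.

16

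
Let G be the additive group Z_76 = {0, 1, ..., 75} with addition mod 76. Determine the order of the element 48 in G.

In Z_76, the order of an element a is n/gcd(a, n).
gcd(48, 76) = 4, so |⟨48⟩| = 76/4 = 19.

19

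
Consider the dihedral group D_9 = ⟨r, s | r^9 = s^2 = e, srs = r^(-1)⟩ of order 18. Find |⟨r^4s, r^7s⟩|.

6

|⟨r^4s⟩| = 2 and |⟨r^7s⟩| = 2, so |H| is a multiple of lcm(2, 2) = 2 and divides |G| = 18.
Closing under the operation: H = {e, r^3, r^6, rs, r^4s, r^7s}, so |H| = 6.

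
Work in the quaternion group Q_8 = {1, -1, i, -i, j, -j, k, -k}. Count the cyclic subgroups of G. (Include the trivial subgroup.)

5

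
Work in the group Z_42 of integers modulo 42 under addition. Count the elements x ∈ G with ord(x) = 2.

1

In a cyclic group of order 42, the number of elements of order d (for d | 42) is φ(d).
φ(2) = 1.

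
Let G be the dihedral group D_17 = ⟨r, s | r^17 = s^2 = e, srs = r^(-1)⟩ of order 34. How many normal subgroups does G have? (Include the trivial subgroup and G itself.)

3

G has 20 subgroups. Checking conjugation-invariance by order — order 1: 1/1 normal; order 2: 0/17 normal; order 17: 1/1 normal; order 34: 1/1 normal.
Total normal subgroups: 3.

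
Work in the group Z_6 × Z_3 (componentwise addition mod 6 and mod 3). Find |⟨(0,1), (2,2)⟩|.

|⟨(0,1)⟩| = 3 and |⟨(2,2)⟩| = 3, so |H| is a multiple of lcm(3, 3) = 3 and divides |G| = 18.
Closing under the operation: H = {(0,0), (0,1), (0,2), (2,0), (2,1), (2,2), (4,0), (4,1), (4,2)}, so |H| = 9.

9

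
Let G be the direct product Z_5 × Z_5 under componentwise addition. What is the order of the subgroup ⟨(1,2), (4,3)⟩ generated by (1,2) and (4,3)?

|⟨(1,2)⟩| = 5 and |⟨(4,3)⟩| = 5, so |H| is a multiple of lcm(5, 5) = 5 and divides |G| = 25.
Closing under the operation: H = {(0,0), (1,2), (2,4), (3,1), (4,3)}, so |H| = 5.

5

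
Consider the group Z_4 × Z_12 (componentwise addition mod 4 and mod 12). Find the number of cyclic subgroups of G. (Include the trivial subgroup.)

20

A cyclic subgroup of order d is generated by each of its φ(d) elements of order d, so the cyclic subgroups of order d number (#elements of order d)/φ(d).
Cyclic subgroups by order — order 1: 1; order 2: 3; order 3: 1; order 4: 6; order 6: 3; order 12: 6.
Total: 20.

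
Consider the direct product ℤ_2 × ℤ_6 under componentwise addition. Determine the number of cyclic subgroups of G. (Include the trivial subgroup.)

8

Each element a generates a cyclic subgroup ⟨a⟩; distinct elements may generate the same one (a cyclic group of order d has φ(d) generators).
Cyclic subgroups by order — order 1: 1; order 2: 3; order 3: 1; order 6: 3.
Total: 8.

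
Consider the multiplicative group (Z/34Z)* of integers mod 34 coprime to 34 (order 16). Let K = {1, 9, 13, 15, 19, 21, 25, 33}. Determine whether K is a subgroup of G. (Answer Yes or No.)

|K| = 8 divides |G| = 16, consistent with Lagrange.
K contains the identity, every element's inverse is in K, and K is closed under ·: it is a subgroup.
In fact K = ⟨9⟩.

Yes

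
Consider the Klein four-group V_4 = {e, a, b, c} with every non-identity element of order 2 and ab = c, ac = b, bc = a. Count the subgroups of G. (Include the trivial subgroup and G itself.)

|G| = 4, so by Lagrange every subgroup order divides 4. Divisors: 1, 2, 4.
Subgroups by order — order 1: 1; order 2: 3; order 4: 1.
Total: 1 + 3 + 1 = 5.

5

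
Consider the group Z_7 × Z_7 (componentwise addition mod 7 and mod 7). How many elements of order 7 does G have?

An element (a,b) has order lcm(ord(a), ord(b)); count pairs with lcm equal to 7.
Enumerating gives 48 such elements.

48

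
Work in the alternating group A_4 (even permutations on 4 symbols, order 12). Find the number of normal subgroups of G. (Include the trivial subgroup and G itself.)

3

G has 10 subgroups. Checking conjugation-invariance by order — order 1: 1/1 normal; order 2: 0/3 normal; order 3: 0/4 normal; order 4: 1/1 normal; order 12: 1/1 normal.
Total normal subgroups: 3.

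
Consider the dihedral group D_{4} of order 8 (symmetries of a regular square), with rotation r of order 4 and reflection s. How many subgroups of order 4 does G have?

3

|G| = 8 and 4 | 8, so subgroups of order 4 are possible by Lagrange.
The subgroups of order 4 are: {e, r, r^2, r^3}; {e, r^2, s, r^2s}; {e, r^2, rs, r^3s}.
So G has 3 subgroups of order 4.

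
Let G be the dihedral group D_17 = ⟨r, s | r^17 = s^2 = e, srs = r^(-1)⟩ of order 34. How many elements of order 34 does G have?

No element of G has order 34 (even though 34 | 34).

0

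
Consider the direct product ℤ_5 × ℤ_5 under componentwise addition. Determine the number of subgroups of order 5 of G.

6

|G| = 25 and 5 | 25, so subgroups of order 5 are possible by Lagrange.
The subgroups of order 5 are: {(0,0), (0,1), (0,2), (0,3), (0,4)}; {(0,0), (1,0), (2,0), (3,0), (4,0)}; {(0,0), (1,1), (2,2), (3,3), (4,4)}; {(0,0), (1,2), (2,4), (3,1), (4,3)}; … (6 in all).
So G has 6 subgroups of order 5.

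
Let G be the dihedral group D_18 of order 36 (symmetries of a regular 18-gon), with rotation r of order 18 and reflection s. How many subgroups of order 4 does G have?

9

|G| = 36 and 4 | 36, so subgroups of order 4 are possible by Lagrange.
The subgroups of order 4 are: {e, r^9, rs, r^10s}; {e, r^9, r^2s, r^11s}; {e, r^9, r^3s, r^12s}; {e, r^9, r^4s, r^13s}; … (9 in all).
So G has 9 subgroups of order 4.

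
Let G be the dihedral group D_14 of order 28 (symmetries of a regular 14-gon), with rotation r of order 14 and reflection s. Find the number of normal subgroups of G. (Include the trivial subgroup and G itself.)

7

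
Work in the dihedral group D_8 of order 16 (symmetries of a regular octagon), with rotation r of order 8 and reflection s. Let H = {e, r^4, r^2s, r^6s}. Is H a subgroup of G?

|H| = 4 divides |G| = 16, consistent with Lagrange.
H contains the identity, every element's inverse is in H, and H is closed under ·: it is a subgroup.

Yes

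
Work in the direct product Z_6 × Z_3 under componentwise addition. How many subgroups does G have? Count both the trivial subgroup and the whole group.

12

|G| = 18, so by Lagrange every subgroup order divides 18. Divisors: 1, 2, 3, 6, 9, 18.
Subgroups by order — order 1: 1; order 2: 1; order 3: 4; order 6: 4; order 9: 1; order 18: 1.
Total: 1 + 1 + 4 + 4 + 1 + 1 = 12.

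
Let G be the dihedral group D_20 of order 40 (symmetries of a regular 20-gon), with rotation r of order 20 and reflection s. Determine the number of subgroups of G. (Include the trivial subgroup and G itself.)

48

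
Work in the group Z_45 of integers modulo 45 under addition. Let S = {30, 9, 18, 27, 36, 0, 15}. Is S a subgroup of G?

|S| = 7 does not divide |G| = 45, so by Lagrange S is not a subgroup.

No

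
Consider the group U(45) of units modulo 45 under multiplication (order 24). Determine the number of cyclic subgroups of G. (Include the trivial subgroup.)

12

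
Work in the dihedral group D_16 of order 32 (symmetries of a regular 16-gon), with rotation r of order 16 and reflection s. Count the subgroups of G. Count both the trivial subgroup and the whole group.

36

|G| = 32, so by Lagrange every subgroup order divides 32. Divisors: 1, 2, 4, 8, 16, 32.
Subgroups by order — order 1: 1; order 2: 17; order 4: 9; order 8: 5; order 16: 3; order 32: 1.
Total: 1 + 17 + 9 + 5 + 3 + 1 = 36.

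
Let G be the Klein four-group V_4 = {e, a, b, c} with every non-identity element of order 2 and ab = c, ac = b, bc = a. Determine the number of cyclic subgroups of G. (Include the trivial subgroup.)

4

Group the elements of G by the cyclic subgroup they generate; each cyclic subgroup of order d accounts for φ(d) elements.
Cyclic subgroups by order — order 1: 1; order 2: 3.
Total: 4.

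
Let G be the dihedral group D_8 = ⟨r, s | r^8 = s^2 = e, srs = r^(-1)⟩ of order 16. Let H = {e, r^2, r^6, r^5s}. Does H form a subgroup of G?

No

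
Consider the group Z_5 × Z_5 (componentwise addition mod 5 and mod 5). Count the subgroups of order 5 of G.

6

|G| = 25 and 5 | 25, so subgroups of order 5 are possible by Lagrange.
The subgroups of order 5 are: {(0,0), (0,1), (0,2), (0,3), (0,4)}; {(0,0), (1,0), (2,0), (3,0), (4,0)}; {(0,0), (1,1), (2,2), (3,3), (4,4)}; {(0,0), (1,2), (2,4), (3,1), (4,3)}; … (6 in all).
So G has 6 subgroups of order 5.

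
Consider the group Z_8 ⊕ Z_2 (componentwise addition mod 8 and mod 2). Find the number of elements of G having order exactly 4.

4

An element (a,b) has order lcm(ord(a), ord(b)); count pairs with lcm equal to 4.
Enumerating gives 4 such elements.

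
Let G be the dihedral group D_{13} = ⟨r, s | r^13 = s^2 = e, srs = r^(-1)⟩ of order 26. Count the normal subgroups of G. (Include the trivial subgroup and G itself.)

G has 16 subgroups. Checking conjugation-invariance by order — order 1: 1/1 normal; order 2: 0/13 normal; order 13: 1/1 normal; order 26: 1/1 normal.
Total normal subgroups: 3.

3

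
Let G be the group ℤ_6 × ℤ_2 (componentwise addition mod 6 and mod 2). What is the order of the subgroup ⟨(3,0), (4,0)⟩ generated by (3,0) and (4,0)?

6

|⟨(3,0)⟩| = 2 and |⟨(4,0)⟩| = 3, so |H| is a multiple of lcm(2, 3) = 6 and divides |G| = 12.
Closing under the operation: H = {(0,0), (1,0), (2,0), (3,0), (4,0), (5,0)}, so |H| = 6.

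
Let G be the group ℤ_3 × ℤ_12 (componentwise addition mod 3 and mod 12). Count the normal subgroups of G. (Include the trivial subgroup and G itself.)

18

G is abelian, so every subgroup is normal.
G has 18 subgroups in total, hence 18 normal subgroups.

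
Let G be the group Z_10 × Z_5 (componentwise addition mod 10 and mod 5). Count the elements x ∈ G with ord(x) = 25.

0

An element (a,b) has order lcm(ord(a), ord(b)); count pairs with lcm equal to 25.
Enumerating gives 0 such elements.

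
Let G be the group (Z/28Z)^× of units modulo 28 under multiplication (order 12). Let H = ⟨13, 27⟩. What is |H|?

4

|⟨13⟩| = 2 and |⟨27⟩| = 2, so |H| is a multiple of lcm(2, 2) = 2 and divides |G| = 12.
Closing under the operation: H = {1, 13, 15, 27}, so |H| = 4.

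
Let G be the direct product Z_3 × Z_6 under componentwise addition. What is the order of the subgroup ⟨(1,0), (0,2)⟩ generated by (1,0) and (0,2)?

|⟨(1,0)⟩| = 3 and |⟨(0,2)⟩| = 3, so |H| is a multiple of lcm(3, 3) = 3 and divides |G| = 18.
Closing under the operation: H = {(0,0), (0,2), (0,4), (1,0), (1,2), (1,4), (2,0), (2,2), (2,4)}, so |H| = 9.

9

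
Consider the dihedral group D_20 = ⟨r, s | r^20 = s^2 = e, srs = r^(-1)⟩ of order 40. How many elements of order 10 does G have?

4

The elements of order 10 are: r^2, r^6, r^14, r^18.
That's 4.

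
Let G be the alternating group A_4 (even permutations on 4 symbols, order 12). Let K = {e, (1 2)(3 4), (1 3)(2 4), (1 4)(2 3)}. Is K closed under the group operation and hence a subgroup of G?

|K| = 4 divides |G| = 12, consistent with Lagrange.
K contains the identity, every element's inverse is in K, and K is closed under ∘: it is a subgroup.

Yes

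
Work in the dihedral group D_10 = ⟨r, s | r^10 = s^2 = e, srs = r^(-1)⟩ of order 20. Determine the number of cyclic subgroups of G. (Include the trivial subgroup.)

Group the elements of G by the cyclic subgroup they generate; each cyclic subgroup of order d accounts for φ(d) elements.
Cyclic subgroups by order — order 1: 1; order 2: 11; order 5: 1; order 10: 1.
Total: 14.

14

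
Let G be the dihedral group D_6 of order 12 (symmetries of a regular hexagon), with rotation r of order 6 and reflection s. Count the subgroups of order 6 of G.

3

|G| = 12 and 6 | 12, so subgroups of order 6 are possible by Lagrange.
The subgroups of order 6 are: {e, r, r^2, r^3, r^4, r^5}; {e, r^2, r^4, s, r^2s, r^4s}; {e, r^2, r^4, rs, r^3s, r^5s}.
So G has 3 subgroups of order 6.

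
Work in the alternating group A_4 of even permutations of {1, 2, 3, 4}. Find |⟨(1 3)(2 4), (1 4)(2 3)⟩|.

4

|⟨(1 3)(2 4)⟩| = 2 and |⟨(1 4)(2 3)⟩| = 2, so |H| is a multiple of lcm(2, 2) = 2 and divides |G| = 12.
Closing under the operation: H = {e, (1 2)(3 4), (1 3)(2 4), (1 4)(2 3)}, so |H| = 4.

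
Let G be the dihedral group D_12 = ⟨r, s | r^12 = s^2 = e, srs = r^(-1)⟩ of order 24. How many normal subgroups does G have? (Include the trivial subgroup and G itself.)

G has 34 subgroups. Checking conjugation-invariance by order — order 1: 1/1 normal; order 2: 1/13 normal; order 3: 1/1 normal; order 4: 1/7 normal; order 6: 1/5 normal; order 8: 0/3 normal; order 12: 3/3 normal; order 24: 1/1 normal.
Total normal subgroups: 9.

9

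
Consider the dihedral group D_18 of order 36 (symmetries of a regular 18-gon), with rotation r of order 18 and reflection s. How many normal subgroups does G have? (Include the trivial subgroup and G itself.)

G has 45 subgroups. Checking conjugation-invariance by order — order 1: 1/1 normal; order 2: 1/19 normal; order 3: 1/1 normal; order 4: 0/9 normal; order 6: 1/7 normal; order 9: 1/1 normal; order 12: 0/3 normal; order 18: 3/3 normal; order 36: 1/1 normal.
Total normal subgroups: 9.

9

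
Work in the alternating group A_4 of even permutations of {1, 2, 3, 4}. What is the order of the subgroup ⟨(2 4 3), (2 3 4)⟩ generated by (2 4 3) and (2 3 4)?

3

|⟨(2 4 3)⟩| = 3 and |⟨(2 3 4)⟩| = 3, so |H| is a multiple of lcm(3, 3) = 3 and divides |G| = 12.
Closing under the operation: H = {e, (2 3 4), (2 4 3)}, so |H| = 3.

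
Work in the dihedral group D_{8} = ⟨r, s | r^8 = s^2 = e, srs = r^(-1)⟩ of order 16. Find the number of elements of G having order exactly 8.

4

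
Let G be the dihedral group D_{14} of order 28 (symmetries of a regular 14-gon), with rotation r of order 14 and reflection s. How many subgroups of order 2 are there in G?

15

|G| = 28 and 2 | 28, so subgroups of order 2 are possible by Lagrange.
The subgroups of order 2 are: {e, r^10s}; {e, r^11s}; {e, r^12s}; {e, r^13s}; … (15 in all).
So G has 15 subgroups of order 2.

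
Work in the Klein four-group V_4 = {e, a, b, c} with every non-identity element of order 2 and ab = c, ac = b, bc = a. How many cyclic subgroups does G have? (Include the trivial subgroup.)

Group the elements of G by the cyclic subgroup they generate; each cyclic subgroup of order d accounts for φ(d) elements.
Cyclic subgroups by order — order 1: 1; order 2: 3.
Total: 4.

4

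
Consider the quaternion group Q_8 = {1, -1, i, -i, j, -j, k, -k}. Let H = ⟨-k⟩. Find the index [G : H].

|⟨-k⟩| = 4 and |G| = 8.
By Lagrange, [G : H] = |G|/|H| = 8/4 = 2.

2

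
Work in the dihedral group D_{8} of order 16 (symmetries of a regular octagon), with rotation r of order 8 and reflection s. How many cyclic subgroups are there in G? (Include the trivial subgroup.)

Group the elements of G by the cyclic subgroup they generate; each cyclic subgroup of order d accounts for φ(d) elements.
Cyclic subgroups by order — order 1: 1; order 2: 9; order 4: 1; order 8: 1.
Total: 12.

12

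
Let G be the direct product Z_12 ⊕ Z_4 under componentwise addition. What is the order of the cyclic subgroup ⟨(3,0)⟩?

4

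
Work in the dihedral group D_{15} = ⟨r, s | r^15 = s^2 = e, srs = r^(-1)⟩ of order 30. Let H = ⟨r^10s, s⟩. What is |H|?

|⟨r^10s⟩| = 2 and |⟨s⟩| = 2, so |H| is a multiple of lcm(2, 2) = 2 and divides |G| = 30.
Closing under the operation: H = {e, r^5, r^10, s, r^5s, r^10s}, so |H| = 6.

6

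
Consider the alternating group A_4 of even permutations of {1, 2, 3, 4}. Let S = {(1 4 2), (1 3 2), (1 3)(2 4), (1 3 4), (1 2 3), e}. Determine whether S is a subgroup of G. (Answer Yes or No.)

No

(1 3 4) ∈ S but its inverse (1 4 3) ∉ S, so S is not a subgroup.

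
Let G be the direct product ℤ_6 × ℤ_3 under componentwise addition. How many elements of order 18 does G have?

An element (a,b) has order lcm(ord(a), ord(b)); count pairs with lcm equal to 18.
Enumerating gives 0 such elements.

0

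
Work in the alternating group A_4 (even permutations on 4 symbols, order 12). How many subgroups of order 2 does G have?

|G| = 12 and 2 | 12, so subgroups of order 2 are possible by Lagrange.
The subgroups of order 2 are: {e, (1 2)(3 4)}; {e, (1 3)(2 4)}; {e, (1 4)(2 3)}.
So G has 3 subgroups of order 2.

3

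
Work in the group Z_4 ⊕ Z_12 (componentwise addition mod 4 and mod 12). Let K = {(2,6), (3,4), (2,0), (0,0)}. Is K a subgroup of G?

(3,4) ∈ K but its inverse (1,8) ∉ K, so K is not a subgroup.

No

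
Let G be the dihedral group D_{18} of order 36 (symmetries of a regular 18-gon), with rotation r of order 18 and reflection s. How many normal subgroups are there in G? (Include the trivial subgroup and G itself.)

9

G has 45 subgroups. Checking conjugation-invariance by order — order 1: 1/1 normal; order 2: 1/19 normal; order 3: 1/1 normal; order 4: 0/9 normal; order 6: 1/7 normal; order 9: 1/1 normal; order 12: 0/3 normal; order 18: 3/3 normal; order 36: 1/1 normal.
Total normal subgroups: 9.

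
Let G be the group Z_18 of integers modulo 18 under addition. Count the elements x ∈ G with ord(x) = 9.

In a cyclic group of order 18, the number of elements of order d (for d | 18) is φ(d).
φ(9) = 6.

6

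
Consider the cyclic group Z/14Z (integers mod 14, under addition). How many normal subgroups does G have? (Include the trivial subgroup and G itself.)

4

G is abelian, so every subgroup is normal.
G has 4 subgroups in total, hence 4 normal subgroups.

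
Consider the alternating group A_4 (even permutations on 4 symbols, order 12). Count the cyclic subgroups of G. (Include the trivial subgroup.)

Group the elements of G by the cyclic subgroup they generate; each cyclic subgroup of order d accounts for φ(d) elements.
Cyclic subgroups by order — order 1: 1; order 2: 3; order 3: 4.
Total: 8.

8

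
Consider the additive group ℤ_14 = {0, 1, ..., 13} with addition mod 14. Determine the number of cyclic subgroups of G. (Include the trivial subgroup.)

4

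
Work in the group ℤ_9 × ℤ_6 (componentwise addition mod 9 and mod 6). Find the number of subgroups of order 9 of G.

|G| = 54 and 9 | 54, so subgroups of order 9 are possible by Lagrange.
The subgroups of order 9 are: {(0,0), (0,2), (0,4), (3,0), (3,2), (3,4), (6,0), (6,2), (6,4)}; {(0,0), (1,0), (2,0), (3,0), (4,0), (5,0), (6,0), (7,0), (8,0)}; {(0,0), (1,2), (2,4), (3,0), (4,2), (5,4), (6,0), (7,2), (8,4)}; {(0,0), (1,4), (2,2), (3,0), (4,4), (5,2), (6,0), (7,4), (8,2)}.
So G has 4 subgroups of order 9.

4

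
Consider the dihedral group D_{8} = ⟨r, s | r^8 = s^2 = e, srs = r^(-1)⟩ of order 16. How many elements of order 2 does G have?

9

Enumerating element orders in G gives 9 elements of order 2.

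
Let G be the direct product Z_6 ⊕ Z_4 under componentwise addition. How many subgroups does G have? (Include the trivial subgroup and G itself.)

16

|G| = 24, so by Lagrange every subgroup order divides 24. Divisors: 1, 2, 3, 4, 6, 8, 12, 24.
Subgroups by order — order 1: 1; order 2: 3; order 3: 1; order 4: 3; order 6: 3; order 8: 1; order 12: 3; order 24: 1.
Total: 1 + 3 + 1 + 3 + 3 + 1 + 3 + 1 = 16.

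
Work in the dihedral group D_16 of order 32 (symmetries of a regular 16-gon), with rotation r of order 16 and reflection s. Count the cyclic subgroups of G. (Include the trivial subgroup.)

Each element a generates a cyclic subgroup ⟨a⟩; distinct elements may generate the same one (a cyclic group of order d has φ(d) generators).
Cyclic subgroups by order — order 1: 1; order 2: 17; order 4: 1; order 8: 1; order 16: 1.
Total: 21.

21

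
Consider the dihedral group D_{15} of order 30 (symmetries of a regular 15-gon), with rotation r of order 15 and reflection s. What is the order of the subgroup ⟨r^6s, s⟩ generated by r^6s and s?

10

|⟨r^6s⟩| = 2 and |⟨s⟩| = 2, so |H| is a multiple of lcm(2, 2) = 2 and divides |G| = 30.
Closing under the operation: H = {e, r^3, r^6, r^9, r^12, s, r^3s, r^6s, r^9s, r^12s}, so |H| = 10.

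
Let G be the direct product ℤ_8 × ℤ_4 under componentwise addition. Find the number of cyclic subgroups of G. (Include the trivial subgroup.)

Each element a generates a cyclic subgroup ⟨a⟩; distinct elements may generate the same one (a cyclic group of order d has φ(d) generators).
Cyclic subgroups by order — order 1: 1; order 2: 3; order 4: 6; order 8: 4.
Total: 14.

14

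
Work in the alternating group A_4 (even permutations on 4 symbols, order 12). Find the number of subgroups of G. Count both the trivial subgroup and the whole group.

10

|G| = 12, so by Lagrange every subgroup order divides 12. Divisors: 1, 2, 3, 4, 6, 12.
Subgroups by order — order 1: 1; order 2: 3; order 3: 4; order 4: 1; order 6: 0; order 12: 1.
Total: 1 + 3 + 4 + 1 + 0 + 1 = 10.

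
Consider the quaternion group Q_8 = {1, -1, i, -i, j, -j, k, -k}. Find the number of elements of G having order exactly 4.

6

The elements of order 4 are: i, -i, j, -j, k, -k.
That's 6.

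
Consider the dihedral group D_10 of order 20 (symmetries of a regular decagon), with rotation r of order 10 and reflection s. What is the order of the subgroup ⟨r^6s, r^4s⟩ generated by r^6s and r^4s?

|⟨r^6s⟩| = 2 and |⟨r^4s⟩| = 2, so |H| is a multiple of lcm(2, 2) = 2 and divides |G| = 20.
Closing under the operation: H = {e, r^2, r^4, r^6, r^8, s, r^2s, r^4s, r^6s, r^8s}, so |H| = 10.

10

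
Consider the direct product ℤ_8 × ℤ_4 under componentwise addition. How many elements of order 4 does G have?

12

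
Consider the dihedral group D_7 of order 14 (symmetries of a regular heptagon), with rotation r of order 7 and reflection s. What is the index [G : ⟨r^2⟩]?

|⟨r^2⟩| = 7 and |G| = 14.
By Lagrange, [G : H] = |G|/|H| = 14/7 = 2.

2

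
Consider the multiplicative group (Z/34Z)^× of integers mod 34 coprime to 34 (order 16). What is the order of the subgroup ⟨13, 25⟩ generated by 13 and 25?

8

|⟨13⟩| = 4 and |⟨25⟩| = 8, so |H| is a multiple of lcm(4, 8) = 8 and divides |G| = 16.
Closing under the operation: H = {1, 9, 13, 15, 19, 21, 25, 33}, so |H| = 8.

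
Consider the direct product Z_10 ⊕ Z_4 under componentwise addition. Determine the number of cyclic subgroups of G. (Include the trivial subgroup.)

12

Each element a generates a cyclic subgroup ⟨a⟩; distinct elements may generate the same one (a cyclic group of order d has φ(d) generators).
Cyclic subgroups by order — order 1: 1; order 2: 3; order 4: 2; order 5: 1; order 10: 3; order 20: 2.
Total: 12.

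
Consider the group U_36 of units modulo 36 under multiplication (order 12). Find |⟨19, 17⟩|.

4

|⟨19⟩| = 2 and |⟨17⟩| = 2, so |H| is a multiple of lcm(2, 2) = 2 and divides |G| = 12.
Closing under the operation: H = {1, 17, 19, 35}, so |H| = 4.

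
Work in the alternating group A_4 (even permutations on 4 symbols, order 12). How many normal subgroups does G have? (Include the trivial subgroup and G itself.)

3

G has 10 subgroups. Checking conjugation-invariance by order — order 1: 1/1 normal; order 2: 0/3 normal; order 3: 0/4 normal; order 4: 1/1 normal; order 12: 1/1 normal.
Total normal subgroups: 3.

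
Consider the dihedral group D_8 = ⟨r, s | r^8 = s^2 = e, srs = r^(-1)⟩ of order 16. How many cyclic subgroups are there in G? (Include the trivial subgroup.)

Group the elements of G by the cyclic subgroup they generate; each cyclic subgroup of order d accounts for φ(d) elements.
Cyclic subgroups by order — order 1: 1; order 2: 9; order 4: 1; order 8: 1.
Total: 12.

12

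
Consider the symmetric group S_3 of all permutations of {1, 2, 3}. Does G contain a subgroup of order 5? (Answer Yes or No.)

No

5 does not divide |G| = 6, so by Lagrange no subgroup of order 5 exists.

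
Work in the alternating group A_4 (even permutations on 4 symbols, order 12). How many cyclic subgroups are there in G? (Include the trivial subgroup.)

8

Group the elements of G by the cyclic subgroup they generate; each cyclic subgroup of order d accounts for φ(d) elements.
Cyclic subgroups by order — order 1: 1; order 2: 3; order 3: 4.
Total: 8.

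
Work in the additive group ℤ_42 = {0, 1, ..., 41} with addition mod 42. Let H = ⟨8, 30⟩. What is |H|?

21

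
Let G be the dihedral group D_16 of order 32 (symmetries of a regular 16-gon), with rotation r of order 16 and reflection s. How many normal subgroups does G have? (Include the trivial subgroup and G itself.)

8

G has 36 subgroups. Checking conjugation-invariance by order — order 1: 1/1 normal; order 2: 1/17 normal; order 4: 1/9 normal; order 8: 1/5 normal; order 16: 3/3 normal; order 32: 1/1 normal.
Total normal subgroups: 8.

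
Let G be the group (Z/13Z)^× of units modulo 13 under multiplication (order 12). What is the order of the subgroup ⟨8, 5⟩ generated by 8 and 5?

4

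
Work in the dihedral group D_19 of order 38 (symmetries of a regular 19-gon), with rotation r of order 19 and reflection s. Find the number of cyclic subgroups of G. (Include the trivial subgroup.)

A cyclic subgroup of order d is generated by each of its φ(d) elements of order d, so the cyclic subgroups of order d number (#elements of order d)/φ(d).
Cyclic subgroups by order — order 1: 1; order 2: 19; order 19: 1.
Total: 21.

21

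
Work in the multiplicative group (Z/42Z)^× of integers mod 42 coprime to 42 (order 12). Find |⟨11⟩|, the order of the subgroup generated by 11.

6

Compute successive powers of 11 mod 42: 11, 37, 29, 25, 23, 1; 11^6 ≡ 1 (mod 42).
So |⟨11⟩| = 6.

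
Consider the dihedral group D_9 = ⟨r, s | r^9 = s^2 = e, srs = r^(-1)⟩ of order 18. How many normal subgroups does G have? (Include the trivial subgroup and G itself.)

4

G has 16 subgroups. Checking conjugation-invariance by order — order 1: 1/1 normal; order 2: 0/9 normal; order 3: 1/1 normal; order 6: 0/3 normal; order 9: 1/1 normal; order 18: 1/1 normal.
Total normal subgroups: 4.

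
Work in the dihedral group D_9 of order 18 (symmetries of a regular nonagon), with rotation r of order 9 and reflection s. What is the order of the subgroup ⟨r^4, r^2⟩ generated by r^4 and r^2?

9

|⟨r^4⟩| = 9 and |⟨r^2⟩| = 9, so |H| is a multiple of lcm(9, 9) = 9 and divides |G| = 18.
Closing under the operation: H = {e, r, r^2, r^3, r^4, r^5, r^6, r^7, r^8}, so |H| = 9.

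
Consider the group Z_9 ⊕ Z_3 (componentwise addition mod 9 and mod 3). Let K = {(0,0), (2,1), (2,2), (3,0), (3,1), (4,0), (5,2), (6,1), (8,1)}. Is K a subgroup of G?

No

(4,0) ∈ K but its inverse (5,0) ∉ K, so K is not a subgroup.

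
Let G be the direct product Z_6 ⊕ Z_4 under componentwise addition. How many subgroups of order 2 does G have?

|G| = 24 and 2 | 24, so subgroups of order 2 are possible by Lagrange.
The subgroups of order 2 are: {(0,0), (0,2)}; {(0,0), (3,0)}; {(0,0), (3,2)}.
So G has 3 subgroups of order 2.

3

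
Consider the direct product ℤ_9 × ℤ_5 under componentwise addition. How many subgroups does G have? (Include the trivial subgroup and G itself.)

6

|G| = 45, so by Lagrange every subgroup order divides 45. Divisors: 1, 3, 5, 9, 15, 45.
Subgroups by order — order 1: 1; order 3: 1; order 5: 1; order 9: 1; order 15: 1; order 45: 1.
Total: 1 + 1 + 1 + 1 + 1 + 1 = 6.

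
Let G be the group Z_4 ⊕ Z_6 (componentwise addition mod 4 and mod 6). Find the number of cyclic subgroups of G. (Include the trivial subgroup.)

12

Each element a generates a cyclic subgroup ⟨a⟩; distinct elements may generate the same one (a cyclic group of order d has φ(d) generators).
Cyclic subgroups by order — order 1: 1; order 2: 3; order 3: 1; order 4: 2; order 6: 3; order 12: 2.
Total: 12.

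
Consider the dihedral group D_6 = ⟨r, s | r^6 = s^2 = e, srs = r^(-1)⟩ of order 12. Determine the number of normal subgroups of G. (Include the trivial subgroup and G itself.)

G has 16 subgroups. Checking conjugation-invariance by order — order 1: 1/1 normal; order 2: 1/7 normal; order 3: 1/1 normal; order 4: 0/3 normal; order 6: 3/3 normal; order 12: 1/1 normal.
Total normal subgroups: 7.

7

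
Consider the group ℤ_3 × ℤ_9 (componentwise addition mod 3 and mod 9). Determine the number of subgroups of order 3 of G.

4

|G| = 27 and 3 | 27, so subgroups of order 3 are possible by Lagrange.
The subgroups of order 3 are: {(0,0), (0,3), (0,6)}; {(0,0), (1,0), (2,0)}; {(0,0), (1,3), (2,6)}; {(0,0), (1,6), (2,3)}.
So G has 4 subgroups of order 3.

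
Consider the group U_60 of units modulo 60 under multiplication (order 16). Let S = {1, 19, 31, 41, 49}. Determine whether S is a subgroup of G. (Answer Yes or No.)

No

|S| = 5 does not divide |G| = 16, so by Lagrange S is not a subgroup.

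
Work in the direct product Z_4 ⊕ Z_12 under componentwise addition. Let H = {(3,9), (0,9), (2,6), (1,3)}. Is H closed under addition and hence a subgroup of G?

The identity (0,0) ∉ H, so H is not a subgroup.

No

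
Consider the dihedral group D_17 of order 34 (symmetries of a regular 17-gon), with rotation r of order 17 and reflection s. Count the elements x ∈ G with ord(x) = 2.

17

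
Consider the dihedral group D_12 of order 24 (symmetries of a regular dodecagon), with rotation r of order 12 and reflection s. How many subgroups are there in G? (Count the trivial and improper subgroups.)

34

|G| = 24, so by Lagrange every subgroup order divides 24. Divisors: 1, 2, 3, 4, 6, 8, 12, 24.
Subgroups by order — order 1: 1; order 2: 13; order 3: 1; order 4: 7; order 6: 5; order 8: 3; order 12: 3; order 24: 1.
Total: 1 + 13 + 1 + 7 + 5 + 3 + 3 + 1 = 34.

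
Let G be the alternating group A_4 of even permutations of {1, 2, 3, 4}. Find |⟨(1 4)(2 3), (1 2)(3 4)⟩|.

4

|⟨(1 4)(2 3)⟩| = 2 and |⟨(1 2)(3 4)⟩| = 2, so |H| is a multiple of lcm(2, 2) = 2 and divides |G| = 12.
Closing under the operation: H = {e, (1 2)(3 4), (1 3)(2 4), (1 4)(2 3)}, so |H| = 4.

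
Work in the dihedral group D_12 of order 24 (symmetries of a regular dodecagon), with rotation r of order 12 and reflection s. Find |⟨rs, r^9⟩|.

|⟨rs⟩| = 2 and |⟨r^9⟩| = 4, so |H| is a multiple of lcm(2, 4) = 4 and divides |G| = 24.
Closing under the operation: H = {e, r^3, r^6, r^9, rs, r^4s, r^7s, r^10s}, so |H| = 8.

8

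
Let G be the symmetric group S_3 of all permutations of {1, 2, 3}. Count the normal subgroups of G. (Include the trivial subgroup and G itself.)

G has 6 subgroups. Checking conjugation-invariance by order — order 1: 1/1 normal; order 2: 0/3 normal; order 3: 1/1 normal; order 6: 1/1 normal.
Total normal subgroups: 3.

3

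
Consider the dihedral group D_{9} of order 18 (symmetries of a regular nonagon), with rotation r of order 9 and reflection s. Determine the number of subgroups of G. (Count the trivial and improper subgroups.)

|G| = 18, so by Lagrange every subgroup order divides 18. Divisors: 1, 2, 3, 6, 9, 18.
Subgroups by order — order 1: 1; order 2: 9; order 3: 1; order 6: 3; order 9: 1; order 18: 1.
Total: 1 + 9 + 1 + 3 + 1 + 1 = 16.

16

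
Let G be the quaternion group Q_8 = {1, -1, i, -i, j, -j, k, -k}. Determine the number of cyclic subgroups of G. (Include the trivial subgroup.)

5

A cyclic subgroup of order d is generated by each of its φ(d) elements of order d, so the cyclic subgroups of order d number (#elements of order d)/φ(d).
Cyclic subgroups by order — order 1: 1; order 2: 1; order 4: 3.
Total: 5.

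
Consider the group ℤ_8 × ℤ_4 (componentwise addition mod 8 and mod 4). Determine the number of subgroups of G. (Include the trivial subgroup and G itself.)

|G| = 32, so by Lagrange every subgroup order divides 32. Divisors: 1, 2, 4, 8, 16, 32.
Subgroups by order — order 1: 1; order 2: 3; order 4: 7; order 8: 7; order 16: 3; order 32: 1.
Total: 1 + 3 + 7 + 7 + 3 + 1 = 22.

22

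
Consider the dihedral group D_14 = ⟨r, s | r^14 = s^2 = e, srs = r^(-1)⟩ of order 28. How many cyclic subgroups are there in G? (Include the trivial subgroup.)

A cyclic subgroup of order d is generated by each of its φ(d) elements of order d, so the cyclic subgroups of order d number (#elements of order d)/φ(d).
Cyclic subgroups by order — order 1: 1; order 2: 15; order 7: 1; order 14: 1.
Total: 18.

18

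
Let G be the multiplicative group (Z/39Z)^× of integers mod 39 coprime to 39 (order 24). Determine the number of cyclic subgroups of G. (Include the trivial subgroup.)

12

Each element a generates a cyclic subgroup ⟨a⟩; distinct elements may generate the same one (a cyclic group of order d has φ(d) generators).
Cyclic subgroups by order — order 1: 1; order 2: 3; order 3: 1; order 4: 2; order 6: 3; order 12: 2.
Total: 12.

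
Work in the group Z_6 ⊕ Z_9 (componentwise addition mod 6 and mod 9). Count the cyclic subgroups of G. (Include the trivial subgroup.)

16

A cyclic subgroup of order d is generated by each of its φ(d) elements of order d, so the cyclic subgroups of order d number (#elements of order d)/φ(d).
Cyclic subgroups by order — order 1: 1; order 2: 1; order 3: 4; order 6: 4; order 9: 3; order 18: 3.
Total: 16.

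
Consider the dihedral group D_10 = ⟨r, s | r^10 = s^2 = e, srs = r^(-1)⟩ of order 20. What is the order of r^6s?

2

Computing powers of r^6s: the smallest k with (r^6s)^k = e is k = 2.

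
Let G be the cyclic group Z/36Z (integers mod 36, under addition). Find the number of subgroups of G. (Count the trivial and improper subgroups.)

9

A cyclic group of order 36 has exactly one subgroup for each divisor of 36.
Divisors of 36: 1, 2, 3, 4, 6, 9, 12, 18, 36.
So Z/36Z has 9 subgroups.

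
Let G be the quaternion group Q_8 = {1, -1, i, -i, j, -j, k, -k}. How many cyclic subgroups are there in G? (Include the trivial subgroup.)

A cyclic subgroup of order d is generated by each of its φ(d) elements of order d, so the cyclic subgroups of order d number (#elements of order d)/φ(d).
Cyclic subgroups by order — order 1: 1; order 2: 1; order 4: 3.
Total: 5.

5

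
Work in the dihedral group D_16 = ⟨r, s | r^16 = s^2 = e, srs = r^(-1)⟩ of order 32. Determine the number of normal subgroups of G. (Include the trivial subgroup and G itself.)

8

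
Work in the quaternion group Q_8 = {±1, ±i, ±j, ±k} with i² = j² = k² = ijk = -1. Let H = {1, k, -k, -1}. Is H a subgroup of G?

Yes

|H| = 4 divides |G| = 8, consistent with Lagrange.
H contains the identity, every element's inverse is in H, and H is closed under ·: it is a subgroup.
In fact H = ⟨-k⟩.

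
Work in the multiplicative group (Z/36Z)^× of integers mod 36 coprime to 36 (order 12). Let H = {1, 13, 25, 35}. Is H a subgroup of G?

No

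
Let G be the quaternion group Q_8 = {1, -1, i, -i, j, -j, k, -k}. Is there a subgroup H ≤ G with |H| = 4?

4 | 8. A subgroup of order 4 is {1, -1, i, -i}.

Yes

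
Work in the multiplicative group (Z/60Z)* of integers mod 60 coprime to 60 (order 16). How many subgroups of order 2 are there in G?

|G| = 16 and 2 | 16, so subgroups of order 2 are possible by Lagrange.
The subgroups of order 2 are: {1, 11}; {1, 19}; {1, 29}; {1, 31}; … (7 in all).
So G has 7 subgroups of order 2.

7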